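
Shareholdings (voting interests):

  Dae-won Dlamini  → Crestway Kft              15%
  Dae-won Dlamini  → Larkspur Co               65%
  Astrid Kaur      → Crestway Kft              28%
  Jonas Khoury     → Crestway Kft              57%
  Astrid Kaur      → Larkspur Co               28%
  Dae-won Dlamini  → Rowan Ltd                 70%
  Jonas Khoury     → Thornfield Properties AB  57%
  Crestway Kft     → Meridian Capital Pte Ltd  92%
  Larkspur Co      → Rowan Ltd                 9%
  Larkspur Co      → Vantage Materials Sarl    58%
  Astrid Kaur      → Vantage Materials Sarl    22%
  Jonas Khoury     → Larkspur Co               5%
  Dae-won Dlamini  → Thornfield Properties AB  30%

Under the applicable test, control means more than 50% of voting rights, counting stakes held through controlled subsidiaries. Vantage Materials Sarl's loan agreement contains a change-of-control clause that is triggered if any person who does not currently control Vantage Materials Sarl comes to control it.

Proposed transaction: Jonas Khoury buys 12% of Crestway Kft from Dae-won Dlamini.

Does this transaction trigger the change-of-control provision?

The purchase adds only to Jonas's holdings (Dae-won's stake shrinks), so Jonas is the only person who could newly come to control Vantage.
Jonas holds 57% of Crestway, so Jonas controls Crestway.
Jonas holds 57% of Thornfield, so Jonas controls Thornfield.
Crestway holds 92% of Meridian, so Jonas controls Meridian.
Neither Jonas nor any entity Jonas controls holds any voting interest in Vantage.
So before the transaction, Jonas does not control Vantage.
After the purchase, Jonas's direct stake in Crestway rises to 57% + 12% = 69%, and Dae-won's stake falls to 3%.
Jonas holds 69% of Crestway, so Jonas controls Crestway.
After the transaction, neither Jonas nor any entity Jonas controls holds a voting interest in Vantage, so Jonas still does not control it.
No new person acquires control, so the clause is not triggered.

No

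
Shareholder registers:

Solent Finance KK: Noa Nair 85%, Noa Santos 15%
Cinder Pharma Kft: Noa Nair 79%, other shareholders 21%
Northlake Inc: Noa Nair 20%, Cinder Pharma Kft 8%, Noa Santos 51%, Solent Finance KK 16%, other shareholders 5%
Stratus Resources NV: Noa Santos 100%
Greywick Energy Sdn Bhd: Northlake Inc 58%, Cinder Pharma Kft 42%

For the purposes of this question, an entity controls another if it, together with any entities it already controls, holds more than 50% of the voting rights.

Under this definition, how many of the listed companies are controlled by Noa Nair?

2

Noa Nair holds 85% of Solent, so Noa Nair controls Solent.
Noa Nair holds 79% of Cinder, so Noa Nair controls Cinder.
No other company's threshold is met.
Noa Nair controls 2 companies.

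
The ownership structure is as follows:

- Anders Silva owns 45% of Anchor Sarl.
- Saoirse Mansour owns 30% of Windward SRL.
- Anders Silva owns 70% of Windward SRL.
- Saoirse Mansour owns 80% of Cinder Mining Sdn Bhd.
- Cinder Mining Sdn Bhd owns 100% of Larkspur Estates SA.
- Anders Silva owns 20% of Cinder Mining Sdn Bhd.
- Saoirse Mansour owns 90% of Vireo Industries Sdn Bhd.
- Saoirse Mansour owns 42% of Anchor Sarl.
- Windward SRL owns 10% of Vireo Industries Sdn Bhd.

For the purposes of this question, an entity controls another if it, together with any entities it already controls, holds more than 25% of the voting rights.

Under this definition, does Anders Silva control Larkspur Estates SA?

Anders holds 45% of Anchor, so Anders controls Anchor.
Anders holds 70% of Windward, so Anders controls Windward.
Neither Anders nor any entity Anders controls holds any voting interest in Larkspur.
So Anders does not control Larkspur.

No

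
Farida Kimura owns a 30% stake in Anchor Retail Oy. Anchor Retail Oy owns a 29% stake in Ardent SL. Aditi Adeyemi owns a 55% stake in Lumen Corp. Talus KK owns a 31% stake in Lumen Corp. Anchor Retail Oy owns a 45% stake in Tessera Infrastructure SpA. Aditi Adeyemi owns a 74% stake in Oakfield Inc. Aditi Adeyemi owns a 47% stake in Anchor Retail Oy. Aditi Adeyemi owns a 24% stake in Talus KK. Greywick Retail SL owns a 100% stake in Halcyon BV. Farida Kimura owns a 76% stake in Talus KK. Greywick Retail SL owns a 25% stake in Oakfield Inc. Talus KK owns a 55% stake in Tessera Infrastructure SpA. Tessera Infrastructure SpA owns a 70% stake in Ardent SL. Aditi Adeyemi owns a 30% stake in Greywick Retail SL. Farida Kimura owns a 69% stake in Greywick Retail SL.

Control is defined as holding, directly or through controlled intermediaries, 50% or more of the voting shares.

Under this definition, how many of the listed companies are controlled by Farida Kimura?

Farida holds 76% of Talus, so Farida controls Talus.
Farida holds 69% of Greywick, so Farida controls Greywick.
Talus holds 55% of Tessera, so Farida controls Tessera.
Tessera holds 70% of Ardent, so Farida controls Ardent.
Greywick holds 100% of Halcyon, so Farida controls Halcyon.
No other company's threshold is met.
Farida controls 5 companies.

5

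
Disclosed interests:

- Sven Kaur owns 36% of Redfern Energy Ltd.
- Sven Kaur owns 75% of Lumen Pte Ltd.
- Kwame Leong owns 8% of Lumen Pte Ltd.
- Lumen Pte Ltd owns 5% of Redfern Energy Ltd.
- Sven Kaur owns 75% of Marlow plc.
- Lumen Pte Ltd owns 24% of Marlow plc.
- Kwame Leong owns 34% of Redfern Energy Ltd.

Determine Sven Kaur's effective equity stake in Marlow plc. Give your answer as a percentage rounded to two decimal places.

93.00%

Sven reaches Marlow along 2 paths.
Direct stake: 75% = 75%.
Via Lumen: 75% × 24% = 18%.
Total: 75% + 18% = 93%.
Rounded: 93.00%.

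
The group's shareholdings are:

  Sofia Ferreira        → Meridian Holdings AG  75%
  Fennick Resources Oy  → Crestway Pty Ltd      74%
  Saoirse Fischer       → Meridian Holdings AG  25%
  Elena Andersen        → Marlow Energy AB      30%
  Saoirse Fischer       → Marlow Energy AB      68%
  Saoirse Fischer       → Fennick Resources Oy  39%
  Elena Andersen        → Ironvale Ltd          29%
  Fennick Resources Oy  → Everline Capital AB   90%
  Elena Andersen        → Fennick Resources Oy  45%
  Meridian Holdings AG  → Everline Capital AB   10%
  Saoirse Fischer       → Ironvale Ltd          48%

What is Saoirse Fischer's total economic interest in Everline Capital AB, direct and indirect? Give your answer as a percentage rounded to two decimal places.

Saoirse reaches Everline along 2 paths.
Via Meridian: 25% × 10% = 2.5%.
Via Fennick: 39% × 90% = 35.1%.
Total: 2.5% + 35.1% = 37.6%.
Rounded: 37.60%.

37.60%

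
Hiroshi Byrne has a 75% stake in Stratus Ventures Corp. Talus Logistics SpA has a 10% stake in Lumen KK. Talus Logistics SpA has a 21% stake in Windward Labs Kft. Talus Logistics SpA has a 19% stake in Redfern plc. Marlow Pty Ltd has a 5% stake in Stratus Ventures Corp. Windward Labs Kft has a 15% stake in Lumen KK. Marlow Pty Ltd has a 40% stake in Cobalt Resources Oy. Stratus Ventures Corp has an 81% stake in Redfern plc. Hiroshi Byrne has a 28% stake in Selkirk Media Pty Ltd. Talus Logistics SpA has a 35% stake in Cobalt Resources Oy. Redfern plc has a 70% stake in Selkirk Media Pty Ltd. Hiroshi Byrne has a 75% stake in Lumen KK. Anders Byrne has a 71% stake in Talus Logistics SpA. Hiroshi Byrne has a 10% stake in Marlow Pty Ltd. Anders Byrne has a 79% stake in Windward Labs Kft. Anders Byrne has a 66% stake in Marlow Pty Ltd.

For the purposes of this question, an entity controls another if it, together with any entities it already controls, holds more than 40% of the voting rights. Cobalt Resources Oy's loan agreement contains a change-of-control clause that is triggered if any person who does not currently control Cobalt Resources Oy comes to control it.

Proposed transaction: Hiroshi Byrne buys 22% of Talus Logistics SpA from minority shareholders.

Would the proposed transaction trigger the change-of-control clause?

No

The purchase changes only Hiroshi's holdings, so Hiroshi is the only person who could newly come to control Cobalt.
Hiroshi holds 75% of Stratus, so Hiroshi controls Stratus.
Hiroshi holds 75% of Lumen, so Hiroshi controls Lumen.
Stratus holds 81% of Redfern, so Hiroshi controls Redfern.
Hiroshi and Redfern together hold 28% + 70% = 98% of Selkirk, so Hiroshi controls Selkirk.
Neither Hiroshi nor any entity Hiroshi controls holds any voting interest in Cobalt.
So before the transaction, Hiroshi does not control Cobalt.
After the purchase, Hiroshi holds 22% of Talus directly.
Hiroshi's side now holds 22% of Talus, not > 40%, so Hiroshi still does not control Talus.
After the transaction, neither Hiroshi nor any entity Hiroshi controls holds a voting interest in Cobalt, so Hiroshi still does not control it.
No new person acquires control, so the clause is not triggered.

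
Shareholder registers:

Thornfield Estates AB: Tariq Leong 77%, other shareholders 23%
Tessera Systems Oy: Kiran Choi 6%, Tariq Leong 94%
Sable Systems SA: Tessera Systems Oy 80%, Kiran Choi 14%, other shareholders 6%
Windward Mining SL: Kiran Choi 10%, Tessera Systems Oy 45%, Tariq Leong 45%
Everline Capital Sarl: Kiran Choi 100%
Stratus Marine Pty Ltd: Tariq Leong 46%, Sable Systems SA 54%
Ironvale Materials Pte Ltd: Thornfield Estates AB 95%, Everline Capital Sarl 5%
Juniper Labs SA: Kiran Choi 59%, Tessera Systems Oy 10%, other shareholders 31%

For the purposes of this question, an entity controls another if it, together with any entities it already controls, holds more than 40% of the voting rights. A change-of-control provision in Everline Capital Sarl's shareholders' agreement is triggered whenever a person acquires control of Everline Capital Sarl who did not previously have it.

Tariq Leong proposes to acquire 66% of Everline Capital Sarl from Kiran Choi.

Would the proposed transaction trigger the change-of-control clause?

The purchase adds only to Tariq's holdings (Kiran's stake shrinks), so Tariq is the only person who could newly come to control Everline.
Tariq holds 77% of Thornfield, so Tariq controls Thornfield.
Tariq holds 94% of Tessera, so Tariq controls Tessera.
Tessera holds 80% of Sable, so Tariq controls Sable.
Tessera and Tariq together hold 45% + 45% = 90% of Windward, so Tariq controls Windward.
Tariq and Sable together hold 46% + 54% = 100% of Stratus, so Tariq controls Stratus.
Thornfield holds 95% of Ironvale, so Tariq controls Ironvale.
Neither Tariq nor any entity Tariq controls holds any voting interest in Everline.
So before the transaction, Tariq does not control Everline.
After the purchase, Tariq holds 66% of Everline directly, and Kiran's stake falls to 34%.
Tariq holds 66% of Everline, so Tariq controls Everline.
Tariq did not control Everline before and does after, so the clause is triggered.

Yes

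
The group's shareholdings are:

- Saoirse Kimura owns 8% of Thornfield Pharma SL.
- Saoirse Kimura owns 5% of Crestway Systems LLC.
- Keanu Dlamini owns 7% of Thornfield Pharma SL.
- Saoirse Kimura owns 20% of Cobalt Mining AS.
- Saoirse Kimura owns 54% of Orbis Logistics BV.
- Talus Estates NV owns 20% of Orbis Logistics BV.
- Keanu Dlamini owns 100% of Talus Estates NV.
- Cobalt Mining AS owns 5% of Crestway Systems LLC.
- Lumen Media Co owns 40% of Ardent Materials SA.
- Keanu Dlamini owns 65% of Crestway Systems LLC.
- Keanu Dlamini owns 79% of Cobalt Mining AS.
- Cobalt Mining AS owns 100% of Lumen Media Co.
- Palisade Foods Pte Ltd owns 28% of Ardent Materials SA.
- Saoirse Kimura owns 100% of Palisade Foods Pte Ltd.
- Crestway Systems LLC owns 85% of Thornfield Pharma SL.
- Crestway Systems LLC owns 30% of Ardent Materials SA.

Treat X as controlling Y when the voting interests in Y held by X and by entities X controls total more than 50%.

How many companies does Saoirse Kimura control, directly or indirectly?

2

Saoirse holds 100% of Palisade, so Saoirse controls Palisade.
Saoirse holds 54% of Orbis, so Saoirse controls Orbis.
No other company's threshold is met.
Saoirse controls 2 companies.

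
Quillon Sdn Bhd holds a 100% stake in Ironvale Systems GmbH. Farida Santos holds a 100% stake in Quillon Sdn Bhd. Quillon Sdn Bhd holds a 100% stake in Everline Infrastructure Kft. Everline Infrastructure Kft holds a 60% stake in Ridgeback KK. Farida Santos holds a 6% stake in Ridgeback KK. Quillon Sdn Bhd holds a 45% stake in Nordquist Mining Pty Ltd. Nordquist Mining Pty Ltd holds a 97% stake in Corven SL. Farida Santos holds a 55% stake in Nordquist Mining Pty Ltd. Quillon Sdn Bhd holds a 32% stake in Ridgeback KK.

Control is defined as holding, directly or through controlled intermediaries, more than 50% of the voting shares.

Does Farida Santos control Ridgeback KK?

Yes

Farida holds 100% of Quillon, so Farida controls Quillon.
Quillon holds 100% of Everline, so Farida controls Everline.
Farida and Quillon and Everline together hold 6% + 32% + 60% = 98% of Ridgeback, so Farida controls Ridgeback.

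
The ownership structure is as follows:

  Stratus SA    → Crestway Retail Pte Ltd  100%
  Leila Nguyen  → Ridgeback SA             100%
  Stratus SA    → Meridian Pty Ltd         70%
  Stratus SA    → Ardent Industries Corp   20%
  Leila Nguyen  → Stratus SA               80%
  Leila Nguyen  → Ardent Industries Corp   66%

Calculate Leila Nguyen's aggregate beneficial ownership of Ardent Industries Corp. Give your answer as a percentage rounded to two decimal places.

82.00%

Leila reaches Ardent along 2 paths.
Direct stake: 66% = 66%.
Via Stratus: 80% × 20% = 16%.
Total: 66% + 16% = 82%.
Rounded: 82.00%.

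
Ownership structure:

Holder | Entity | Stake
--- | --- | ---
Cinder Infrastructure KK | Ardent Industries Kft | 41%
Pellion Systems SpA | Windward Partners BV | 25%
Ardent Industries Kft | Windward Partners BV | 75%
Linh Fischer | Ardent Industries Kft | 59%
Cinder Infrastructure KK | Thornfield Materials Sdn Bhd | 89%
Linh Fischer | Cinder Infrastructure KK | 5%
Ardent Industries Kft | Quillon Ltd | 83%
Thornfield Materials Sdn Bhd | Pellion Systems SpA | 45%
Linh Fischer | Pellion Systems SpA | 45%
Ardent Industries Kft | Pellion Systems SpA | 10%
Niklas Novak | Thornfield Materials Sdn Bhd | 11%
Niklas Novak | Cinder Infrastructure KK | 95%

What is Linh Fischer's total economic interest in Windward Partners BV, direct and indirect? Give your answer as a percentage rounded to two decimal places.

Linh reaches Windward along 6 paths.
Via Pellion: 45% × 25% = 11.25%.
Via Ardent → Pellion: 59% × 10% × 25% = 1.475%.
Via Cinder → Ardent → Pellion: 5% × 41% × 10% × 25% = 0.05125%.
Via Cinder → Thornfield → Pellion: 5% × 89% × 45% × 25% = 0.500625%.
Via Ardent: 59% × 75% = 44.25%.
Via Cinder → Ardent: 5% × 41% × 75% = 1.5375%.
Total: 11.25% + 1.475% + 0.05125% + 0.500625% + 44.25% + 1.5375% = 59.064375%.
Rounded: 59.06%.

59.06%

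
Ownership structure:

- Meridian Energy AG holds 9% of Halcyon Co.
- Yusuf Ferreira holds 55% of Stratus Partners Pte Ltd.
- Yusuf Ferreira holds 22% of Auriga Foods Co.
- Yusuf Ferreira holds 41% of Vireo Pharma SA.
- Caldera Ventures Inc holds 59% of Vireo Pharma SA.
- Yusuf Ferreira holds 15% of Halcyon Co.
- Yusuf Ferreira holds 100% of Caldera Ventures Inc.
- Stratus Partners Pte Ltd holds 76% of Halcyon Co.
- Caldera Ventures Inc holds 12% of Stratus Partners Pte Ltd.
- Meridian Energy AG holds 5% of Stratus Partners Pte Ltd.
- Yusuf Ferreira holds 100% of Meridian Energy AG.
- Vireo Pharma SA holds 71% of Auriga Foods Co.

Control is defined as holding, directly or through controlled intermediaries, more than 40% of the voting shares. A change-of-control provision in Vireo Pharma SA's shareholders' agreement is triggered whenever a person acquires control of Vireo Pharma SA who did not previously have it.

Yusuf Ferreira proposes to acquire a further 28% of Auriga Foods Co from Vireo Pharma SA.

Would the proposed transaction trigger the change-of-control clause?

No

The purchase adds only to Yusuf's holdings (Vireo's stake shrinks), so Yusuf is the only person who could newly come to control Vireo.
Yusuf holds 100% of Caldera, so Yusuf controls Caldera.
Yusuf and Caldera together hold 41% + 59% = 100% of Vireo, so Yusuf controls Vireo.
So Yusuf already controls Vireo before the transaction.
After the purchase, Yusuf's direct stake in Auriga rises to 22% + 28% = 50%, and Vireo's stake falls to 43%.
Yusuf controlled Vireo already, so this is not a new person acquiring control; every other person's position is unchanged or reduced.
No new person acquires control, so the clause is not triggered.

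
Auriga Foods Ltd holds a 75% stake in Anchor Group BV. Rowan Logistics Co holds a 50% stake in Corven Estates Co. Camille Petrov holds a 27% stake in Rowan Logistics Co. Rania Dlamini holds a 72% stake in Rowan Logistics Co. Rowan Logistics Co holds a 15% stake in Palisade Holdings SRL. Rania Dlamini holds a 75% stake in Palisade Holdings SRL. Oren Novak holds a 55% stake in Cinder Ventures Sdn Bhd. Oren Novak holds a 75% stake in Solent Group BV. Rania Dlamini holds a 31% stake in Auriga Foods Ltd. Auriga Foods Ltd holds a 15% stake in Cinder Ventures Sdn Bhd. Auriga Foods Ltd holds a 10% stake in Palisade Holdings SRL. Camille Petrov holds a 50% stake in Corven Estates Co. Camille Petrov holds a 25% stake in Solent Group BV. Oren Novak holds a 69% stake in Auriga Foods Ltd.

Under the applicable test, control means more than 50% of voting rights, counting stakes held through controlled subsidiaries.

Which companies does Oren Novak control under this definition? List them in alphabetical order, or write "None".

Anchor Group BV, Auriga Foods Ltd, Cinder Ventures Sdn Bhd, Solent Group BV

Oren holds 69% of Auriga, so Oren controls Auriga.
Auriga and Oren together hold 15% + 55% = 70% of Cinder, so Oren controls Cinder.
Auriga holds 75% of Anchor, so Oren controls Anchor.
Oren holds 75% of Solent, so Oren controls Solent.
No other company's threshold is met.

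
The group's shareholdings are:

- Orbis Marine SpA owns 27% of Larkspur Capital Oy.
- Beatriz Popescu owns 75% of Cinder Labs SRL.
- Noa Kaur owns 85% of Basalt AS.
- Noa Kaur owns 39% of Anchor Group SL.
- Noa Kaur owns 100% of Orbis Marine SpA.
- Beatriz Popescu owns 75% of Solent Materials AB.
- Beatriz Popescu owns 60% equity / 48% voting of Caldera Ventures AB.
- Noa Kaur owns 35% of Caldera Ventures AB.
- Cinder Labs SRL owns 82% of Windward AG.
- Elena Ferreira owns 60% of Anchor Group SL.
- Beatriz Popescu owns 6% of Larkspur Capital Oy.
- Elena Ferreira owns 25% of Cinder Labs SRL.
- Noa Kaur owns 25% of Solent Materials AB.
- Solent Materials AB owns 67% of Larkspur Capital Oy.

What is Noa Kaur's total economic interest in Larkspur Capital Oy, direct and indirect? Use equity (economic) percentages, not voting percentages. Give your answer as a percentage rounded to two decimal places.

43.75%

Noa reaches Larkspur along 2 paths.
Via Orbis: 100% × 27% = 27%.
Via Solent: 25% × 67% = 16.75%.
Total: 27% + 16.75% = 43.75%.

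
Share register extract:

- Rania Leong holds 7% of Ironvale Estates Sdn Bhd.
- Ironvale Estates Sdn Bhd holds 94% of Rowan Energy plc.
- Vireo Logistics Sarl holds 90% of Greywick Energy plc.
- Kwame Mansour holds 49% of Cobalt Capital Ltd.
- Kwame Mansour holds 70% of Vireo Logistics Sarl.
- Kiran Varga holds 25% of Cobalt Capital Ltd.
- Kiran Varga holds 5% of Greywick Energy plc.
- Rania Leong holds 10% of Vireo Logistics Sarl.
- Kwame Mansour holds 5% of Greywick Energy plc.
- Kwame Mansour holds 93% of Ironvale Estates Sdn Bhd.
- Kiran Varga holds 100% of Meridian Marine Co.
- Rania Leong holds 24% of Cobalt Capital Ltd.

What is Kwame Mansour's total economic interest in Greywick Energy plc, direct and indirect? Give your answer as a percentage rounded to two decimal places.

Kwame reaches Greywick along 2 paths.
Via Vireo: 70% × 90% = 63%.
Direct stake: 5% = 5%.
Total: 63% + 5% = 68%.
Rounded: 68.00%.

68.00%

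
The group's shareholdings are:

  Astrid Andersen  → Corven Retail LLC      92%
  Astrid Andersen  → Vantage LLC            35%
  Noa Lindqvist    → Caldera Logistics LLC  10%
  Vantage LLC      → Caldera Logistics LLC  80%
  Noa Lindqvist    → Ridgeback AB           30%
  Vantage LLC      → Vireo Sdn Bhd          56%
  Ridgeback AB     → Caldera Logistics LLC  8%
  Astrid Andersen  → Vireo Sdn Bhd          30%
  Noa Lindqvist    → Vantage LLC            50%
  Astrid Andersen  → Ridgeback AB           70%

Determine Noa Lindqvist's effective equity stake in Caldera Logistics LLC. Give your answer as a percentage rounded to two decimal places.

52.40%

Noa reaches Caldera along 3 paths.
Via Ridgeback: 30% × 8% = 2.4%.
Via Vantage: 50% × 80% = 40%.
Direct stake: 10% = 10%.
Total: 2.4% + 40% + 10% = 52.4%.
Rounded: 52.40%.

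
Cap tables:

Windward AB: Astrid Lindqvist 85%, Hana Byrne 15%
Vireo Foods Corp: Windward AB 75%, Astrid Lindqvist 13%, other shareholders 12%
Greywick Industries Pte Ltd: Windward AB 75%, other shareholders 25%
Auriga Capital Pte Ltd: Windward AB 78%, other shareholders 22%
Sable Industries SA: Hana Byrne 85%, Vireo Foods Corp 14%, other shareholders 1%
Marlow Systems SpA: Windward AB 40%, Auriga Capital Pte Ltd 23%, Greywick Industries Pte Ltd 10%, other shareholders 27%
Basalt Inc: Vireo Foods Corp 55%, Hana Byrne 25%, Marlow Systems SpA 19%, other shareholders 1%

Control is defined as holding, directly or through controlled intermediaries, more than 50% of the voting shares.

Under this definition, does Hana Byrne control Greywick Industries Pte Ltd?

No

Hana holds 85% of Sable, so Hana controls Sable.
Neither Hana nor any entity Hana controls holds any voting interest in Greywick.
So Hana does not control Greywick.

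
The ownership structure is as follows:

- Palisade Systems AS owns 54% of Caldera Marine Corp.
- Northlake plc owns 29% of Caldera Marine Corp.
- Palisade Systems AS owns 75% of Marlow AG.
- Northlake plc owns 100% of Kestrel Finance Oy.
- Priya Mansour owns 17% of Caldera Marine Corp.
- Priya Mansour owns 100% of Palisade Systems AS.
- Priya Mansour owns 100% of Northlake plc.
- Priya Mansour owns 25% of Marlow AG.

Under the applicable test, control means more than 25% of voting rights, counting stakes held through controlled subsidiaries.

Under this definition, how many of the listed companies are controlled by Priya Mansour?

5

Priya holds 100% of Palisade, so Priya controls Palisade.
Priya holds 100% of Northlake, so Priya controls Northlake.
Palisade and Priya together hold 75% + 25% = 100% of Marlow, so Priya controls Marlow.
Northlake holds 100% of Kestrel, so Priya controls Kestrel.
Palisade and Northlake and Priya together hold 54% + 29% + 17% = 100% of Caldera, so Priya controls Caldera.
Priya controls 5 companies.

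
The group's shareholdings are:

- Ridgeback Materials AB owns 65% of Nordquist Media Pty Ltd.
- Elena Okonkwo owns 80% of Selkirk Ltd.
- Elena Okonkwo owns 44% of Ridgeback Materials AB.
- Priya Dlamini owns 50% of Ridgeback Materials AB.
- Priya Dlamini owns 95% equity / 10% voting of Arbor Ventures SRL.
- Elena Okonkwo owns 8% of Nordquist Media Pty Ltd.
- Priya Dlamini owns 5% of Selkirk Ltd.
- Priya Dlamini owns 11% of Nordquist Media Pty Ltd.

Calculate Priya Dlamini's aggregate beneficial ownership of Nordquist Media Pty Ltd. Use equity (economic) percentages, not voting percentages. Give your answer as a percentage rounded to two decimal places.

Priya reaches Nordquist along 2 paths.
Via Ridgeback: 50% × 65% = 32.5%.
Direct stake: 11% = 11%.
Total: 32.5% + 11% = 43.5%.
Rounded: 43.50%.

43.50%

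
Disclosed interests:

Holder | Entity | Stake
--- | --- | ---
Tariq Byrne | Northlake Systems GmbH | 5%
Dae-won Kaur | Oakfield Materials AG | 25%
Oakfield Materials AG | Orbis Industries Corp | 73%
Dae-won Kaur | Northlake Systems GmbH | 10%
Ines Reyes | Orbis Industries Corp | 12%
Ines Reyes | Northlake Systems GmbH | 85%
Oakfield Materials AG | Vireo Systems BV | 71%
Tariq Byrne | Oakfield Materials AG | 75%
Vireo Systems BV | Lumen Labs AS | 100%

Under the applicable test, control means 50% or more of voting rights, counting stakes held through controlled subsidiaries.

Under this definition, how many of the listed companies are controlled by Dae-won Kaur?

0

Dae-won's largest direct stake is 25% in Oakfield, which does not meet the threshold.
Dae-won controls 0 companies.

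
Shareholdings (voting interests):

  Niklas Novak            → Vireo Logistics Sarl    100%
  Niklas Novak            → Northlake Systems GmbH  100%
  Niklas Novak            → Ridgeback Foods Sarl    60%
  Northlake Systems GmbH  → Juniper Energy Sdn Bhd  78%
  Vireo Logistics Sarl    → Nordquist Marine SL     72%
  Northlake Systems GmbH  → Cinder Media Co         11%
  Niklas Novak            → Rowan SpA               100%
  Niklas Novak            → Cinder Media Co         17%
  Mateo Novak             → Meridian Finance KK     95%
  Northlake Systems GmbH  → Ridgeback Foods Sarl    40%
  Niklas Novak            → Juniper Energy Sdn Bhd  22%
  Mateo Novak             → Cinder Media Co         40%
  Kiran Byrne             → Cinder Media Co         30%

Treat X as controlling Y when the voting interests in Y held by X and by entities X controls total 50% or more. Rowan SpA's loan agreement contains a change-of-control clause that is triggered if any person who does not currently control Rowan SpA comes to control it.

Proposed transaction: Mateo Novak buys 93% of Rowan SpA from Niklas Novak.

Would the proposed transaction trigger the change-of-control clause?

Yes

The purchase adds only to Mateo's holdings (Niklas's stake shrinks), so Mateo is the only person who could newly come to control Rowan.
Mateo holds 95% of Meridian, so Mateo controls Meridian.
Neither Mateo nor any entity Mateo controls holds any voting interest in Rowan.
So before the transaction, Mateo does not control Rowan.
After the purchase, Mateo holds 93% of Rowan directly, and Niklas's stake falls to 7%.
Mateo holds 93% of Rowan, so Mateo controls Rowan.
Mateo did not control Rowan before and does after, so the clause is triggered.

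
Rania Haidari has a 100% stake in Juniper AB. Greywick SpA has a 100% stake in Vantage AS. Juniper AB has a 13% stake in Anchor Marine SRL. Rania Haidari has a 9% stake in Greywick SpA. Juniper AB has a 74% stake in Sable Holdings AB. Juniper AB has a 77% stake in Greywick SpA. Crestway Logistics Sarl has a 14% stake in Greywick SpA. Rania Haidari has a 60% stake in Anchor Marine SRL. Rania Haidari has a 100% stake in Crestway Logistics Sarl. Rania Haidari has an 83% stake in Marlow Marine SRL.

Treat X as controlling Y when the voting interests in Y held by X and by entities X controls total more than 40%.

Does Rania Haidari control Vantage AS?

Yes

Rania holds 100% of Crestway, so Rania controls Crestway.
Rania holds 100% of Juniper, so Rania controls Juniper.
Juniper and Rania and Crestway together hold 77% + 9% + 14% = 100% of Greywick, so Rania controls Greywick.
Greywick holds 100% of Vantage, so Rania controls Vantage.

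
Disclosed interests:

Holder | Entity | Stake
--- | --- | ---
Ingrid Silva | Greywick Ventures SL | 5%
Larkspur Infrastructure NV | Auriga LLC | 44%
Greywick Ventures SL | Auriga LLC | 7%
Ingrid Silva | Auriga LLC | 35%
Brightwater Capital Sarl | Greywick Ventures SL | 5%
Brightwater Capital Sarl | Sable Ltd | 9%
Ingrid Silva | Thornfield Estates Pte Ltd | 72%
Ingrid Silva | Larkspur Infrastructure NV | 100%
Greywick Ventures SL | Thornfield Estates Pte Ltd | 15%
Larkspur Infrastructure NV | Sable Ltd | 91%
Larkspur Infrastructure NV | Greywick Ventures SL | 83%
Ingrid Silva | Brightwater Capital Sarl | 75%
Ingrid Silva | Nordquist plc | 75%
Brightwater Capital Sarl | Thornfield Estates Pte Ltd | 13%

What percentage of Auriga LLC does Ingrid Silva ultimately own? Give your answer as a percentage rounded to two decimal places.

Ingrid reaches Auriga along 5 paths.
Via Brightwater → Greywick: 75% × 5% × 7% = 0.2625%.
Via Greywick: 5% × 7% = 0.35%.
Via Larkspur → Greywick: 100% × 83% × 7% = 5.81%.
Direct stake: 35% = 35%.
Via Larkspur: 100% × 44% = 44%.
Total: 0.2625% + 0.35% + 5.81% + 35% + 44% = 85.4225%.
Rounded: 85.42%.

85.42%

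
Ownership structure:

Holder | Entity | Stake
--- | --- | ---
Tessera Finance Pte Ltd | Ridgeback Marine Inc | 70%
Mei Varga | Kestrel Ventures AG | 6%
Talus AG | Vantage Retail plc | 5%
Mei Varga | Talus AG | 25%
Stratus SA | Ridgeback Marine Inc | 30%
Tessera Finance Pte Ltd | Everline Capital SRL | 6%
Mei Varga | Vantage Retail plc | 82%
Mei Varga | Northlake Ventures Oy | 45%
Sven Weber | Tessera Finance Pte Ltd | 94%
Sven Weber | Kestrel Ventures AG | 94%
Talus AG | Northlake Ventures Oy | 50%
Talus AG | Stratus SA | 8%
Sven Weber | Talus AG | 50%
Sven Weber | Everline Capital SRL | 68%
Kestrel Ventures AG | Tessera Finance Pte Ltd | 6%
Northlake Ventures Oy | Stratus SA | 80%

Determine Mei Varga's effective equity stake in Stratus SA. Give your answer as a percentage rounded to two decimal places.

48.00%

Mei reaches Stratus along 3 paths.
Via Talus: 25% × 8% = 2%.
Via Talus → Northlake: 25% × 50% × 80% = 10%.
Via Northlake: 45% × 80% = 36%.
Total: 2% + 10% + 36% = 48%.
Rounded: 48.00%.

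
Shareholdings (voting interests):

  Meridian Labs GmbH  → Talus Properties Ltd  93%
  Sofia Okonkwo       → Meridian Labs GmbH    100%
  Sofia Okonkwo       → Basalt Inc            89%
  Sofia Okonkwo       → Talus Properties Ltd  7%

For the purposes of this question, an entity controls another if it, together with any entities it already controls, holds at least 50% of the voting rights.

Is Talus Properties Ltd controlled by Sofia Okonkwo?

Sofia holds 100% of Meridian, so Sofia controls Meridian.
Sofia and Meridian together hold 7% + 93% = 100% of Talus, so Sofia controls Talus.

Yes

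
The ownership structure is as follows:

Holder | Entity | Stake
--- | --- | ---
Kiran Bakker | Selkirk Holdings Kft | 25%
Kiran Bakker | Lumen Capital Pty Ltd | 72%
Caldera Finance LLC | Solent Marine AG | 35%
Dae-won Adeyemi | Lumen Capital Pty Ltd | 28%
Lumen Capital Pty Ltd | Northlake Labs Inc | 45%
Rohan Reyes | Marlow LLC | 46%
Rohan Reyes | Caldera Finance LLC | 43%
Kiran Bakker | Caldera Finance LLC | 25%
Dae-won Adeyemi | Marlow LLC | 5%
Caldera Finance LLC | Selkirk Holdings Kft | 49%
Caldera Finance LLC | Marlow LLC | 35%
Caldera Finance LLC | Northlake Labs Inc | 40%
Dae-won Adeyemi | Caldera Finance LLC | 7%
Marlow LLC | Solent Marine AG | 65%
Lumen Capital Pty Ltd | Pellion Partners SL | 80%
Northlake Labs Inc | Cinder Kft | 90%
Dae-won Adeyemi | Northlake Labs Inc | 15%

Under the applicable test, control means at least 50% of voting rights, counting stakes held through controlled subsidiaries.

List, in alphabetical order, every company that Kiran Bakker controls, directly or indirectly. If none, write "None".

Kiran holds 72% of Lumen, so Kiran controls Lumen.
Lumen holds 80% of Pellion, so Kiran controls Pellion.
No other company's threshold is met.

Lumen Capital Pty Ltd, Pellion Partners SL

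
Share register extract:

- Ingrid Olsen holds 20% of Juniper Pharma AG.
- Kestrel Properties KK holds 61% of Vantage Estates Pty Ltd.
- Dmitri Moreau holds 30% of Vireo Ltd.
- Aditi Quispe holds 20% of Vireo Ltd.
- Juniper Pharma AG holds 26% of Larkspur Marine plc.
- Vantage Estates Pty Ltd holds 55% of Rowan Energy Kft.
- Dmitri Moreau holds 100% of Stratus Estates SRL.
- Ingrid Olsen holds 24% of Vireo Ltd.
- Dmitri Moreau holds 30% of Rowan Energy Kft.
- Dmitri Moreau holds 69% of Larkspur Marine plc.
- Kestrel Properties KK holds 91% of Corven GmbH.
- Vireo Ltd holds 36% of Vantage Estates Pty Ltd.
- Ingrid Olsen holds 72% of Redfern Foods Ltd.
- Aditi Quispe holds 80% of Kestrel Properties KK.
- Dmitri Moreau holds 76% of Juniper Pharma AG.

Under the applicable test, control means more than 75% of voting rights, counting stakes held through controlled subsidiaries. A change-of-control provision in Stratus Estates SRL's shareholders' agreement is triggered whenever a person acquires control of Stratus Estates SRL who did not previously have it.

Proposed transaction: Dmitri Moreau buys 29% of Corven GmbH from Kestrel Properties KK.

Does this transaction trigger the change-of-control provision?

The purchase adds only to Dmitri's holdings (Kestrel's stake shrinks), so Dmitri is the only person who could newly come to control Stratus.
Dmitri holds 100% of Stratus, so Dmitri controls Stratus.
So Dmitri already controls Stratus before the transaction.
After the purchase, Dmitri holds 29% of Corven directly, and Kestrel's stake falls to 62%.
Dmitri controlled Stratus already, so this is not a new person acquiring control; every other person's position is unchanged or reduced.
No new person acquires control, so the clause is not triggered.

No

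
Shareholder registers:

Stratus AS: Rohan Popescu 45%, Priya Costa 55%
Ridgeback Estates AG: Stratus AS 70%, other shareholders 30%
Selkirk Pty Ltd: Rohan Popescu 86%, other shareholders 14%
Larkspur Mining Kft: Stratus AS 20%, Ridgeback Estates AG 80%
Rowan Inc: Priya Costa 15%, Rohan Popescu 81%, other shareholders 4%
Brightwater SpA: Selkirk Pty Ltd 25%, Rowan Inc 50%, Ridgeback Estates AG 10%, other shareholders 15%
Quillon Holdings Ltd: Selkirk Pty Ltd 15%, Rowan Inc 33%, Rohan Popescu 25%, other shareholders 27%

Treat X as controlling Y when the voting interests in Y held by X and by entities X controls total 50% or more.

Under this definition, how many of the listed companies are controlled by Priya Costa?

Priya holds 55% of Stratus, so Priya controls Stratus.
Stratus holds 70% of Ridgeback, so Priya controls Ridgeback.
Stratus and Ridgeback together hold 20% + 80% = 100% of Larkspur, so Priya controls Larkspur.
No other company's threshold is met.
Priya controls 3 companies.

3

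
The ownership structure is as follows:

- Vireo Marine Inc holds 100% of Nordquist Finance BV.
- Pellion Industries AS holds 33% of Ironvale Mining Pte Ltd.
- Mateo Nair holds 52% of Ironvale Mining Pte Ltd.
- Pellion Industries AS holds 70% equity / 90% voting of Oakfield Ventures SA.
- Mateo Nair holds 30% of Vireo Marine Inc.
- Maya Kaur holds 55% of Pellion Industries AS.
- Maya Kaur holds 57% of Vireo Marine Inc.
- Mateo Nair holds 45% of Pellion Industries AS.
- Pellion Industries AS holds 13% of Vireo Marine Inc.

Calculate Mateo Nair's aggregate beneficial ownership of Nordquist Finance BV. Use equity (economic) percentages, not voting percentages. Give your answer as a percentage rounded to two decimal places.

Mateo reaches Nordquist along 2 paths.
Via Pellion → Vireo: 45% × 13% × 100% = 5.85%.
Via Vireo: 30% × 100% = 30%.
Total: 5.85% + 30% = 35.85%.

35.85%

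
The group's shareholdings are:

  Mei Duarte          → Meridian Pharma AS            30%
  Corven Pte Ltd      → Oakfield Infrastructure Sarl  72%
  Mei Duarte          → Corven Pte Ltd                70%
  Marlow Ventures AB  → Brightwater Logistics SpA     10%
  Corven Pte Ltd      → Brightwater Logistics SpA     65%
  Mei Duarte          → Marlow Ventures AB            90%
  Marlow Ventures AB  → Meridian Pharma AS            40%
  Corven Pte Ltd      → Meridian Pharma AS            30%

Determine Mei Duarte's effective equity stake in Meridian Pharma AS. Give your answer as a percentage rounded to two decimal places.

Mei reaches Meridian along 3 paths.
Via Corven: 70% × 30% = 21%.
Direct stake: 30% = 30%.
Via Marlow: 90% × 40% = 36%.
Total: 21% + 30% + 36% = 87%.
Rounded: 87.00%.

87.00%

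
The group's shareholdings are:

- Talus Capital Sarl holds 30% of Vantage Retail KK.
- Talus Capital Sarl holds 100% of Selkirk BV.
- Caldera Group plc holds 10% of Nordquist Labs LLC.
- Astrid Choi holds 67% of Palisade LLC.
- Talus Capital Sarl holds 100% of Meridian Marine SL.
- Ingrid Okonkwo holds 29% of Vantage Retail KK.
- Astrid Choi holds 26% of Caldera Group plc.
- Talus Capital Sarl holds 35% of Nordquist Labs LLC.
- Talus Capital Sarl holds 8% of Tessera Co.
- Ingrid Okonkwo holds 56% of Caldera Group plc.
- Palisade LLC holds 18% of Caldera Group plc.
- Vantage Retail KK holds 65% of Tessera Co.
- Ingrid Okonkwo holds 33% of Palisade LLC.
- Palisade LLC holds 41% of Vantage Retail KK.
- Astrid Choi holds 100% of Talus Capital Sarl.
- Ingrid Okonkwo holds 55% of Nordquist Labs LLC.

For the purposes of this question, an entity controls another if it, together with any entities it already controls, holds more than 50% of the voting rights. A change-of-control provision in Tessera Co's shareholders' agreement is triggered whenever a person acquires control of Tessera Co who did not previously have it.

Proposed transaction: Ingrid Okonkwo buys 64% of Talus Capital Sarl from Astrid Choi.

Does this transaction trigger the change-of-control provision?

The purchase adds only to Ingrid's holdings (Astrid's stake shrinks), so Ingrid is the only person who could newly come to control Tessera.
Ingrid holds 56% of Caldera, so Ingrid controls Caldera.
Ingrid and Caldera together hold 55% + 10% = 65% of Nordquist, so Ingrid controls Nordquist.
Neither Ingrid nor any entity Ingrid controls holds any voting interest in Tessera.
So before the transaction, Ingrid does not control Tessera.
After the purchase, Ingrid holds 64% of Talus directly, and Astrid's stake falls to 36%.
Ingrid holds 64% of Talus, so Ingrid controls Talus.
Talus and Ingrid together hold 30% + 29% = 59% of Vantage, so Ingrid controls Vantage.
Vantage and Talus together hold 65% + 8% = 73% of Tessera, so Ingrid controls Tessera.
Ingrid did not control Tessera before and does after, so the clause is triggered.

Yes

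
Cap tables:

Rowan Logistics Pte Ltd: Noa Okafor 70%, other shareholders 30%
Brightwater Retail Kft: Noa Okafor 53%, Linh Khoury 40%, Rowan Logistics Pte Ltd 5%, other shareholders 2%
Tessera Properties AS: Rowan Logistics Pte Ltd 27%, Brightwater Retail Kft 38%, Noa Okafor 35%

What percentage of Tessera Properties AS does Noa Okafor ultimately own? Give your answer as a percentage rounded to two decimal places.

Noa reaches Tessera along 4 paths.
Via Rowan: 70% × 27% = 18.9%.
Via Brightwater: 53% × 38% = 20.14%.
Via Rowan → Brightwater: 70% × 5% × 38% = 1.33%.
Direct stake: 35% = 35%.
Total: 18.9% + 20.14% + 1.33% + 35% = 75.37%.

75.37%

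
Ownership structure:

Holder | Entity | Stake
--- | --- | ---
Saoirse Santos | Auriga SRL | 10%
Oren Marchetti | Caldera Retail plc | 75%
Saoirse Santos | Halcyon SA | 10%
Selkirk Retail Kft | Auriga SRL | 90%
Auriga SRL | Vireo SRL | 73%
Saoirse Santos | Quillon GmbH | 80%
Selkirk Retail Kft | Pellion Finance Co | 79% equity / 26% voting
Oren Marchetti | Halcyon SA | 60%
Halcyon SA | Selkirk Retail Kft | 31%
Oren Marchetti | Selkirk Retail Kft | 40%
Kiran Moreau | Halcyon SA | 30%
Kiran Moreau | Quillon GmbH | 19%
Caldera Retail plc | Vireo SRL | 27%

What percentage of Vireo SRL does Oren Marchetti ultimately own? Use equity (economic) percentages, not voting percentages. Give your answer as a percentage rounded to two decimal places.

Oren reaches Vireo along 3 paths.
Via Caldera: 75% × 27% = 20.25%.
Via Halcyon → Selkirk → Auriga: 60% × 31% × 90% × 73% = 12.2202%.
Via Selkirk → Auriga: 40% × 90% × 73% = 26.28%.
Total: 20.25% + 12.2202% + 26.28% = 58.7502%.
Rounded: 58.75%.

58.75%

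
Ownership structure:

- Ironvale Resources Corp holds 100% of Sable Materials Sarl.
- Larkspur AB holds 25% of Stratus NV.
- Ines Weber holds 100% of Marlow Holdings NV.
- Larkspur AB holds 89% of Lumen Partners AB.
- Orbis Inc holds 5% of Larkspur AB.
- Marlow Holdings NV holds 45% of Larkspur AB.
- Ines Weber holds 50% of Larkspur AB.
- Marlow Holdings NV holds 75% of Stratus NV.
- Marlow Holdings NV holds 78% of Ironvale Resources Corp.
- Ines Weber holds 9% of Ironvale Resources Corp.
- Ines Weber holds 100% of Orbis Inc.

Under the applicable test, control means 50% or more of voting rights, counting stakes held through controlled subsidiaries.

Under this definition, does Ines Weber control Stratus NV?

Ines holds 100% of Marlow, so Ines controls Marlow.
Ines holds 100% of Orbis, so Ines controls Orbis.
Marlow and Ines and Orbis together hold 45% + 50% + 5% = 100% of Larkspur, so Ines controls Larkspur.
Marlow and Larkspur together hold 75% + 25% = 100% of Stratus, so Ines controls Stratus.

Yes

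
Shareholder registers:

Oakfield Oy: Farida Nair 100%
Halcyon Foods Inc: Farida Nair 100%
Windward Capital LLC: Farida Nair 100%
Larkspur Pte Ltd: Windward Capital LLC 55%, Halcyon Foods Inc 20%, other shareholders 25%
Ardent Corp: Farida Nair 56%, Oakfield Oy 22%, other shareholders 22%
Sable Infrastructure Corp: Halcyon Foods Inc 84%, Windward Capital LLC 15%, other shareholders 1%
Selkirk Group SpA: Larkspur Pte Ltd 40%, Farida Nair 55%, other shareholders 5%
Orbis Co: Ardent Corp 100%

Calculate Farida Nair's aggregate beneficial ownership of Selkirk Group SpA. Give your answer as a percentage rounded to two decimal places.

Farida reaches Selkirk along 3 paths.
Via Windward → Larkspur: 100% × 55% × 40% = 22%.
Via Halcyon → Larkspur: 100% × 20% × 40% = 8%.
Direct stake: 55% = 55%.
Total: 22% + 8% + 55% = 85%.
Rounded: 85.00%.

85.00%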